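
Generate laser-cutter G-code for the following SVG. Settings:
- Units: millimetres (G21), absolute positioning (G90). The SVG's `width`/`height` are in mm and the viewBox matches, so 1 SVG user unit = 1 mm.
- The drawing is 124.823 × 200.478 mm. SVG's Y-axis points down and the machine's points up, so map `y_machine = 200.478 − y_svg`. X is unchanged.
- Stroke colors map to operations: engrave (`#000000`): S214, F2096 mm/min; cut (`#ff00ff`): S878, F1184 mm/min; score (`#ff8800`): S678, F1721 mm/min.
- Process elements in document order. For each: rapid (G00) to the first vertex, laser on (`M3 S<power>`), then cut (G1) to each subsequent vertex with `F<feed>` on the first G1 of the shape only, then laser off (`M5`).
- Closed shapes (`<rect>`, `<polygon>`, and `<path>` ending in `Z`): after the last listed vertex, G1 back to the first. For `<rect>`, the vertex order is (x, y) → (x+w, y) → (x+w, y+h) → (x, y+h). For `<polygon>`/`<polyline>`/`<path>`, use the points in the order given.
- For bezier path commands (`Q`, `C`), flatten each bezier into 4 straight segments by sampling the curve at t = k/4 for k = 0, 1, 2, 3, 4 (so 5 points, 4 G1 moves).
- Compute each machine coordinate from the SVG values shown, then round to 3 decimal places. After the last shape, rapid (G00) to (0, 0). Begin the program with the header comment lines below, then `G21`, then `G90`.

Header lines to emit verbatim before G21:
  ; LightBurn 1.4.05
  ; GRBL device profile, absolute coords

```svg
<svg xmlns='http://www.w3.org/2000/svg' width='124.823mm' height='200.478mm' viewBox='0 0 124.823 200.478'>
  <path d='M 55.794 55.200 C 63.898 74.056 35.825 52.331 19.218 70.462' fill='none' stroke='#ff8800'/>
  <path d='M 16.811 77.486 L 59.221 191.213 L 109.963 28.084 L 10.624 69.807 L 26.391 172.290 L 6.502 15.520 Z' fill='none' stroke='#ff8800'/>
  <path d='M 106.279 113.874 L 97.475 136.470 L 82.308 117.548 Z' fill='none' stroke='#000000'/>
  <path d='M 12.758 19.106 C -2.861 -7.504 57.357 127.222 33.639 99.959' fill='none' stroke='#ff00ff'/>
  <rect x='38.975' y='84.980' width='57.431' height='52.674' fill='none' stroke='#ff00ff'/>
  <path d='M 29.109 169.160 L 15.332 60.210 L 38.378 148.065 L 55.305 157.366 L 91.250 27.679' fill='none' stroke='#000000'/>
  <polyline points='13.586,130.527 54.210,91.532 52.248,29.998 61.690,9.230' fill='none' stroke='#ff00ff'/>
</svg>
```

; LightBurn 1.4.05
; GRBL device profile, absolute coords
G21
G90
G00 X55.794 Y145.278
M3 S678
G1 X55.833 Y137.488 F1721
G1 X46.773 Y137.375
G1 X33.079 Y137.398
G1 X19.218 Y130.016
M5
G00 X16.811 Y122.992
M3 S678
G1 X59.221 Y9.265 F1721
G1 X109.963 Y172.394
G1 X10.624 Y130.671
G1 X26.391 Y28.188
G1 X6.502 Y184.958
G1 X16.811 Y122.992
M5
G00 X106.279 Y86.604
M3 S214
G1 X97.475 Y64.008 F2096
G1 X82.308 Y82.930
G1 X106.279 Y86.604
M5
G00 X12.758 Y181.372
M3 S878
G1 X12.767 Y176.131 F1184
G1 X26.236 Y140.701
G1 X38.186 Y105.393
G1 X33.639 Y100.519
M5
G00 X38.975 Y115.498
M3 S878
G1 X96.406 Y115.498 F1184
G1 X96.406 Y62.824
G1 X38.975 Y62.824
G1 X38.975 Y115.498
M5
G00 X29.109 Y31.318
M3 S214
G1 X15.332 Y140.268 F2096
G1 X38.378 Y52.413
G1 X55.305 Y43.112
G1 X91.250 Y172.799
M5
G00 X13.586 Y69.951
M3 S878
G1 X54.210 Y108.946 F1184
G1 X52.248 Y170.480
G1 X61.690 Y191.248
M5
G00 X0.000 Y0.000

1 u = 1 mm; y_m = 200.478 − y.

[1] `<path>` cubic bezier, #ff8800→score S678 F1721: (55.794,145.278) → (55.833,137.488) → (46.773,137.375) → (33.079,137.398) → (19.218,130.016)

[2] `<path>` closed polygon, #ff8800→score S678 F1721: (16.811,122.992) → (59.221,9.265) → (109.963,172.394) → (10.624,130.671) → (26.391,28.188) → (6.502,184.958) → (16.811,122.992) (closed)

[3] `<path>` regular polygon, #000000→engrave S214 F2096: (106.279,86.604) → (97.475,64.008) → (82.308,82.930) → (106.279,86.604) (closed)

[4] `<path>` cubic bezier, #ff00ff→cut S878 F1184: (12.758,181.372) → (12.767,176.131) → (26.236,140.701) → (38.186,105.393) → (33.639,100.519)

[5] `<rect>` rectangle, #ff00ff→cut S878 F1184: (38.975,115.498) → (96.406,115.498) → (96.406,62.824) → (38.975,62.824) → (38.975,115.498) (closed)

[6] `<path>` open polyline, #000000→engrave S214 F2096: (29.109,31.318) → (15.332,140.268) → (38.378,52.413) → (55.305,43.112) → (91.250,172.799)

[7] `<polyline>` open polyline, #ff00ff→cut S878 F1184: (13.586,69.951) → (54.210,108.946) → (52.248,170.480) → (61.690,191.248)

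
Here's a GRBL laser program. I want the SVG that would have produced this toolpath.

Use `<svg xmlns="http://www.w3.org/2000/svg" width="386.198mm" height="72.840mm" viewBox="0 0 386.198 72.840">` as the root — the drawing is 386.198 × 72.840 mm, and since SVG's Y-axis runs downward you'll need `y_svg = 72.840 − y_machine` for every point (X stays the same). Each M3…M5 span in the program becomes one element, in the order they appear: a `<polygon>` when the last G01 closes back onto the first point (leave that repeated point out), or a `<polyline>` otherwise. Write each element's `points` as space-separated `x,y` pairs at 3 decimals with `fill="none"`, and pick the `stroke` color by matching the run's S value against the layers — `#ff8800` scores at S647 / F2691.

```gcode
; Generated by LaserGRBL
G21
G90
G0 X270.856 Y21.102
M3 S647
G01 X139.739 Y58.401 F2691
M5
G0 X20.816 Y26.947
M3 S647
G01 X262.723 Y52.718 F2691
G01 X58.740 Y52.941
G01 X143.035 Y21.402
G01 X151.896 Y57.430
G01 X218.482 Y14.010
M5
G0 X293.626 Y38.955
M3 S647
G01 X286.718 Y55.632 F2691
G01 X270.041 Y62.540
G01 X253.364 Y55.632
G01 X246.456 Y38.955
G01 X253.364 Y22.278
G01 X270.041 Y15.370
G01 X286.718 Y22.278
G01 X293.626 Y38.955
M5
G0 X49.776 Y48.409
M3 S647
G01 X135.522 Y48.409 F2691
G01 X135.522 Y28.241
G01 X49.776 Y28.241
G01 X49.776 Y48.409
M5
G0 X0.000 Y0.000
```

<svg xmlns="http://www.w3.org/2000/svg" width="386.198mm" height="72.840mm" viewBox="0 0 386.198 72.840">
  <polyline points="270.856,51.738 139.739,14.439" fill="none" stroke="#ff8800"/>
  <polyline points="20.816,45.893 262.723,20.122 58.740,19.899 143.035,51.438 151.896,15.410 218.482,58.830" fill="none" stroke="#ff8800"/>
  <polygon points="293.626,33.885 286.718,17.208 270.041,10.300 253.364,17.208 246.456,33.885 253.364,50.562 270.041,57.470 286.718,50.562" fill="none" stroke="#ff8800"/>
  <polygon points="49.776,24.431 135.522,24.431 135.522,44.599 49.776,44.599" fill="none" stroke="#ff8800"/>
</svg>

Each laser-on run becomes one SVG element. Flip Y back into SVG space with y_svg = 72.840 − y_machine. Every run uses S647, so all elements get stroke `#ff8800` (score).

Run 1: The run is open, so emit a `<polyline>` with points (Y-flipped): 270.856,51.738 139.739,14.439.

Run 2: The run is open, so emit a `<polyline>` with points (Y-flipped): 20.816,45.893 262.723,20.122 58.740,19.899 143.035,51.438 151.896,15.410 218.482,58.830.

Run 3: The run returns to its start, so emit a `<polygon>` with points (Y-flipped): 293.626,33.885 286.718,17.208 270.041,10.300 253.364,17.208 246.456,33.885 253.364,50.562 270.041,57.470 286.718,50.562.

Run 4: The run returns to its start, so emit a `<polygon>` with points (Y-flipped): 49.776,24.431 135.522,24.431 135.522,44.599 49.776,44.599.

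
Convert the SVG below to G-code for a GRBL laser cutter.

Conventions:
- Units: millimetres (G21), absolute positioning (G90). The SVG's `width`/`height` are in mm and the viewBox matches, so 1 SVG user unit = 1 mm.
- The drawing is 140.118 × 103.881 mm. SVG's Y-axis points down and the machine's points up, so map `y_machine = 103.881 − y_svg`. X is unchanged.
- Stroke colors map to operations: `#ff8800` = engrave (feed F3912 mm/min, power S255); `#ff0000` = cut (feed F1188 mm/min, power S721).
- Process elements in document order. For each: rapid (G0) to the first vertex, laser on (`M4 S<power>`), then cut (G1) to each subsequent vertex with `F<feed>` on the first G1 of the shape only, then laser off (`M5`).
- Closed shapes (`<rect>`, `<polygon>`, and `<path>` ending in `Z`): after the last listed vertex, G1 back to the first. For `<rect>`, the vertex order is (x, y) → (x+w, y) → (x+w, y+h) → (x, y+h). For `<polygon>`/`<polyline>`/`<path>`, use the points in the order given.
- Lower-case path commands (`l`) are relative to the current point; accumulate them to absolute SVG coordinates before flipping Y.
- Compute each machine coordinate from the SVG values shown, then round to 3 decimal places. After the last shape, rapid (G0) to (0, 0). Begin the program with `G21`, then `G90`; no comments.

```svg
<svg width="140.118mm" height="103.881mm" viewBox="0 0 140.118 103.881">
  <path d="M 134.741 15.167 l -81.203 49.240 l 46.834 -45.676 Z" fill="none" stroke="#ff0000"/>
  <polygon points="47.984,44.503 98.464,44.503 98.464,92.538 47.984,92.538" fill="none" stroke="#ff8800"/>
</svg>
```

G21
G90
G0 X134.741 Y88.714
M4 S721
G1 X53.538 Y39.474 F1188
G1 X100.372 Y85.150
G1 X134.741 Y88.714
M5
G0 X47.984 Y59.378
M4 S255
G1 X98.464 Y59.378 F3912
G1 X98.464 Y11.343
G1 X47.984 Y11.343
G1 X47.984 Y59.378
M5
G0 X0.000 Y0.000

viewBox `0 0 140.118 103.881` with mm width/height → 1 unit = 1 mm. Flip: y_m = 103.881 − y_svg.

**Shape 1** — `<path>` closed polygon, stroke `#ff0000` → cut (S721, F1188). Machine vertices: (134.741,88.714) → (53.538,39.474) → (100.372,85.150) → (134.741,88.714). Closed: final G1 returns to the first vertex.

**Shape 2** — `<polygon>` rectangle, stroke `#ff8800` → engrave (S255, F3912). Machine vertices: (47.984,59.378) → (98.464,59.378) → (98.464,11.343) → (47.984,11.343) → (47.984,59.378). Closed: final G1 returns to the first vertex.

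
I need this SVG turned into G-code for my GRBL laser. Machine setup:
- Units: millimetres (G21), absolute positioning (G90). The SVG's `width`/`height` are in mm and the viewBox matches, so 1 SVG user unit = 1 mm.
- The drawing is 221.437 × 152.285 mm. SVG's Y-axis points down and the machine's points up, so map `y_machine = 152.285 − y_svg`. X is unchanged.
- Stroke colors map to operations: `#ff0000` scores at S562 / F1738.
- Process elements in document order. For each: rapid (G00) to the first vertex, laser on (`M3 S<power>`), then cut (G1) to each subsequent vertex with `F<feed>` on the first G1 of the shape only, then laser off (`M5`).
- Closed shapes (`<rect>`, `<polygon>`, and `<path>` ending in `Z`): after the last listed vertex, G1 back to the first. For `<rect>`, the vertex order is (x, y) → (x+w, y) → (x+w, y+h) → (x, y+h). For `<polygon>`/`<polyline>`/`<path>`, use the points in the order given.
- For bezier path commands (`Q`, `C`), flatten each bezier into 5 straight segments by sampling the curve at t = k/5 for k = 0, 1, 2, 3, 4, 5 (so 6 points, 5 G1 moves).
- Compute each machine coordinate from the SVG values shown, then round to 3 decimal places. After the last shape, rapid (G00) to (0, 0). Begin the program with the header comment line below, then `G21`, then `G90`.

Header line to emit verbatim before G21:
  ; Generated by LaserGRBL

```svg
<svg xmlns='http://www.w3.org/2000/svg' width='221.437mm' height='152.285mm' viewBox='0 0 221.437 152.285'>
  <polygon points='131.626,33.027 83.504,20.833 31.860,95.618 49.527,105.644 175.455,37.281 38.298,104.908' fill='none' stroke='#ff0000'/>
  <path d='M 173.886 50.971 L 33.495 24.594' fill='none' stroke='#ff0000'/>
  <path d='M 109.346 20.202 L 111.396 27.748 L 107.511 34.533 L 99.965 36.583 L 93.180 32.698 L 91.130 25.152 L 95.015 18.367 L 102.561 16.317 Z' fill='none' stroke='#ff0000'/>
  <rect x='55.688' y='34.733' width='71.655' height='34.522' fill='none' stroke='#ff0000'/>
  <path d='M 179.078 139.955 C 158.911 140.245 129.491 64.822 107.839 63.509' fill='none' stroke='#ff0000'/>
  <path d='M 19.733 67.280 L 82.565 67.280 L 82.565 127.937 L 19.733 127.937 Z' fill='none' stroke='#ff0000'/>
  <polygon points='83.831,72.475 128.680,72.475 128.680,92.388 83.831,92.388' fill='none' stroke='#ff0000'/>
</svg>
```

1 u = 1 mm; y_m = 152.285 − y.

[1] `<polygon>` closed polygon, #ff0000→score S562 F1738: (131.626,119.258) → (83.504,131.452) → (31.860,56.667) → (49.527,46.641) → (175.455,115.004) → (38.298,47.377) → (131.626,119.258) (closed)

[2] `<path>` line segment, #ff0000→score S562 F1738: (173.886,101.314) → (33.495,127.691)

[3] `<path>` regular polygon, #ff0000→score S562 F1738: (109.346,132.083) → (111.396,124.537) → (107.511,117.752) → (99.965,115.702) → (93.180,119.587) → (91.130,127.133) → (95.015,133.918) → (102.561,135.968) → (109.346,132.083) (closed)

[4] `<rect>` rectangle, #ff0000→score S562 F1738: (55.688,117.552) → (127.343,117.552) → (127.343,83.030) → (55.688,83.030) → (55.688,117.552) (closed)

[5] `<path>` cubic bezier, #ff0000→score S562 F1738: (179.078,12.330) → (166.004,20.043) → (151.526,38.736) → (136.461,61.216) → (121.626,80.294) → (107.839,88.776)

[6] `<path>` rectangle, #ff0000→score S562 F1738: (19.733,85.005) → (82.565,85.005) → (82.565,24.348) → (19.733,24.348) → (19.733,85.005) (closed)

[7] `<polygon>` rectangle, #ff0000→score S562 F1738: (83.831,79.810) → (128.680,79.810) → (128.680,59.897) → (83.831,59.897) → (83.831,79.810) (closed)

; Generated by LaserGRBL
G21
G90
G00 X131.626 Y119.258
M3 S562
G1 X83.504 Y131.452 F1738
G1 X31.860 Y56.667
G1 X49.527 Y46.641
G1 X175.455 Y115.004
G1 X38.298 Y47.377
G1 X131.626 Y119.258
M5
G00 X173.886 Y101.314
M3 S562
G1 X33.495 Y127.691 F1738
M5
G00 X109.346 Y132.083
M3 S562
G1 X111.396 Y124.537 F1738
G1 X107.511 Y117.752
G1 X99.965 Y115.702
G1 X93.180 Y119.587
G1 X91.130 Y127.133
G1 X95.015 Y133.918
G1 X102.561 Y135.968
G1 X109.346 Y132.083
M5
G00 X55.688 Y117.552
M3 S562
G1 X127.343 Y117.552 F1738
G1 X127.343 Y83.030
G1 X55.688 Y83.030
G1 X55.688 Y117.552
M5
G00 X179.078 Y12.330
M3 S562
G1 X166.004 Y20.043 F1738
G1 X151.526 Y38.736
G1 X136.461 Y61.216
G1 X121.626 Y80.294
G1 X107.839 Y88.776
M5
G00 X19.733 Y85.005
M3 S562
G1 X82.565 Y85.005 F1738
G1 X82.565 Y24.348
G1 X19.733 Y24.348
G1 X19.733 Y85.005
M5
G00 X83.831 Y79.810
M3 S562
G1 X128.680 Y79.810 F1738
G1 X128.680 Y59.897
G1 X83.831 Y59.897
G1 X83.831 Y79.810
M5
G00 X0.000 Y0.000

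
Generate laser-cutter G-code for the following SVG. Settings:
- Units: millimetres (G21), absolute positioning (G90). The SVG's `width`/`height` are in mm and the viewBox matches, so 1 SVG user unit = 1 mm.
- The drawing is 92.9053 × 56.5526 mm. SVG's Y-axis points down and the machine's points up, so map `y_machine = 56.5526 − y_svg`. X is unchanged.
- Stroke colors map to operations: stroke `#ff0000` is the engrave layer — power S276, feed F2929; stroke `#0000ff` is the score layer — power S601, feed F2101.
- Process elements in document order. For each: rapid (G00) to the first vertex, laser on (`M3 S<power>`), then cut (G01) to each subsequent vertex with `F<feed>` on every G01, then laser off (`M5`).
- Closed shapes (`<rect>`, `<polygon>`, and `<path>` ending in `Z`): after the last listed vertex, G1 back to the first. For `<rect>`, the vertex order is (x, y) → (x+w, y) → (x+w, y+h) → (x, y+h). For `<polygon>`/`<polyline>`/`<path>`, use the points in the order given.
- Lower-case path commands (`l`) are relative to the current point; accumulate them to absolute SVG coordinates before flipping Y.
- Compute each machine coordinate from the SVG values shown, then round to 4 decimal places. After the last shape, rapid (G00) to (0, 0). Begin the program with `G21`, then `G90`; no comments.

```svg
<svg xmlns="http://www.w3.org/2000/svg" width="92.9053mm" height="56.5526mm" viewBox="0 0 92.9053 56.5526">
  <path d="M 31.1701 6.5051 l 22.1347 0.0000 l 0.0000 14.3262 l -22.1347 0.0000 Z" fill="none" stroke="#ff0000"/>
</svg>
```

viewBox `0 0 92.9053 56.5526` with mm width/height → 1 unit = 1 mm. Flip: y_m = 56.5526 − y_svg.

**Shape 1** — `<path>` rectangle, stroke `#ff0000` → engrave (S276, F2929). Machine vertices: (31.1701,50.0475) → (53.3048,50.0475) → (53.3048,35.7213) → (31.1701,35.7213) → (31.1701,50.0475). Closed: final G1 returns to the first vertex.

G21
G90
G00 X31.1701 Y50.0475
M3 S276
G01 X53.3048 Y50.0475 F2929
G01 X53.3048 Y35.7213 F2929
G01 X31.1701 Y35.7213 F2929
G01 X31.1701 Y50.0475 F2929
M5
G00 X0.0000 Y0.0000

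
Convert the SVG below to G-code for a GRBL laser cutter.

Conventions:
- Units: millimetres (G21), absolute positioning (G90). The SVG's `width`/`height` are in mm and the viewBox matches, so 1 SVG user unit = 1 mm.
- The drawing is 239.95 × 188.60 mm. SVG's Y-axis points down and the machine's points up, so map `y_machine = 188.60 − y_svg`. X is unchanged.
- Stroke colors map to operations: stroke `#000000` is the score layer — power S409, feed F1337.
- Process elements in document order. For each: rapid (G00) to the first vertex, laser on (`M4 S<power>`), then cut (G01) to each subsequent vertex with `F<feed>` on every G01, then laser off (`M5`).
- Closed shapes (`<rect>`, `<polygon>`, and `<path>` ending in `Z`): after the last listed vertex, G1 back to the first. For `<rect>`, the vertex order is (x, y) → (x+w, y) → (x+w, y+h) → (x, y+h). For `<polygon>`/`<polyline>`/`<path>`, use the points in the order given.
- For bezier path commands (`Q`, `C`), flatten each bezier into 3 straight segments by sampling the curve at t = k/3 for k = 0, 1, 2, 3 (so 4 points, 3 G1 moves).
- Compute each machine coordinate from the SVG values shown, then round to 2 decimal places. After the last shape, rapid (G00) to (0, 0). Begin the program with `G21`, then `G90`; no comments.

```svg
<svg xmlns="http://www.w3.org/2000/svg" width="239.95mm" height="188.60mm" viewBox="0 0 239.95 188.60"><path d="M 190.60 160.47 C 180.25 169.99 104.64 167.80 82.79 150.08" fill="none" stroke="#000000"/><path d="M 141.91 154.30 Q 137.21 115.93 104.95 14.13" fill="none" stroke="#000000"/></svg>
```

viewBox `0 0 239.95 188.60` with mm width/height → 1 unit = 1 mm. Flip: y_m = 188.60 − y_svg.

**Shape 1** — `<path>` cubic bezier, stroke `#000000` → score (S409, F1337). Control points (SVG): P0=(190.60,160.47), P1=(180.25,169.99), P2=(104.64,167.80), P3=(82.79,150.08); sampled at t=k/3. Machine vertices: (190.60,28.13) → (162.90,22.65) → (118.15,25.84) → (82.79,38.52). Open path.

**Shape 2** — `<path>` quadratic bezier, stroke `#000000` → score (S409, F1337). Control points (SVG): P0=(141.91,154.30), P1=(137.21,115.93), P2=(104.95,14.13); sampled at t=k/3. Machine vertices: (141.91,34.30) → (135.71,66.93) → (123.39,113.65) → (104.95,174.47). Open path.

G21
G90
G00 X190.60 Y28.13
M4 S409
G01 X162.90 Y22.65 F1337
G01 X118.15 Y25.84 F1337
G01 X82.79 Y38.52 F1337
M5
G00 X141.91 Y34.30
M4 S409
G01 X135.71 Y66.93 F1337
G01 X123.39 Y113.65 F1337
G01 X104.95 Y174.47 F1337
M5
G00 X0.00 Y0.00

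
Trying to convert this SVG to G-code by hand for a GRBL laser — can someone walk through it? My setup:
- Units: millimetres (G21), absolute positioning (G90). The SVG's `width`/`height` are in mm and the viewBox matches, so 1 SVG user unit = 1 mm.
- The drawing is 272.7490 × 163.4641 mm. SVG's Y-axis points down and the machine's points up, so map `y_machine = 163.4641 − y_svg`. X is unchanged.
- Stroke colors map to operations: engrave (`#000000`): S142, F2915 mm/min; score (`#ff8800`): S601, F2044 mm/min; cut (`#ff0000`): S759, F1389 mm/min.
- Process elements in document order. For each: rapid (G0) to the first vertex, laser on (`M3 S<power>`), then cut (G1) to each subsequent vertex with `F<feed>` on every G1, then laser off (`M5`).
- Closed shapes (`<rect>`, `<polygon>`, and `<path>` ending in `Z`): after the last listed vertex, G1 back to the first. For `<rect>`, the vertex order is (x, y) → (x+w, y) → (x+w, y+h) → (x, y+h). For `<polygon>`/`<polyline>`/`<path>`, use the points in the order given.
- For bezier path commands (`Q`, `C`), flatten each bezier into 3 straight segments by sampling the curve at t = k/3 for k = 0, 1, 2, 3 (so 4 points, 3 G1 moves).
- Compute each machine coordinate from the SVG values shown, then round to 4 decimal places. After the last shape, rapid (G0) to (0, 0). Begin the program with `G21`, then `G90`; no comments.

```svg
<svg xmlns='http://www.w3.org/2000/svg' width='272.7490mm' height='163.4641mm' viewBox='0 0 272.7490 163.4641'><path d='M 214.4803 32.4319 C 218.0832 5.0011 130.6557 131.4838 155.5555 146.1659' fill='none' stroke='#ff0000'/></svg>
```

1 u = 1 mm; y_m = 163.4641 − y.

[1] `<path>` cubic bezier, #ff0000→cut S759 F1389: (214.4803,131.0322) → (195.2715,116.9998) → (160.5664,59.4059) → (155.5555,17.2982)

G21
G90
G0 X214.4803 Y131.0322
M3 S759
G1 X195.2715 Y116.9998 F1389
G1 X160.5664 Y59.4059 F1389
G1 X155.5555 Y17.2982 F1389
M5
G0 X0.0000 Y0.0000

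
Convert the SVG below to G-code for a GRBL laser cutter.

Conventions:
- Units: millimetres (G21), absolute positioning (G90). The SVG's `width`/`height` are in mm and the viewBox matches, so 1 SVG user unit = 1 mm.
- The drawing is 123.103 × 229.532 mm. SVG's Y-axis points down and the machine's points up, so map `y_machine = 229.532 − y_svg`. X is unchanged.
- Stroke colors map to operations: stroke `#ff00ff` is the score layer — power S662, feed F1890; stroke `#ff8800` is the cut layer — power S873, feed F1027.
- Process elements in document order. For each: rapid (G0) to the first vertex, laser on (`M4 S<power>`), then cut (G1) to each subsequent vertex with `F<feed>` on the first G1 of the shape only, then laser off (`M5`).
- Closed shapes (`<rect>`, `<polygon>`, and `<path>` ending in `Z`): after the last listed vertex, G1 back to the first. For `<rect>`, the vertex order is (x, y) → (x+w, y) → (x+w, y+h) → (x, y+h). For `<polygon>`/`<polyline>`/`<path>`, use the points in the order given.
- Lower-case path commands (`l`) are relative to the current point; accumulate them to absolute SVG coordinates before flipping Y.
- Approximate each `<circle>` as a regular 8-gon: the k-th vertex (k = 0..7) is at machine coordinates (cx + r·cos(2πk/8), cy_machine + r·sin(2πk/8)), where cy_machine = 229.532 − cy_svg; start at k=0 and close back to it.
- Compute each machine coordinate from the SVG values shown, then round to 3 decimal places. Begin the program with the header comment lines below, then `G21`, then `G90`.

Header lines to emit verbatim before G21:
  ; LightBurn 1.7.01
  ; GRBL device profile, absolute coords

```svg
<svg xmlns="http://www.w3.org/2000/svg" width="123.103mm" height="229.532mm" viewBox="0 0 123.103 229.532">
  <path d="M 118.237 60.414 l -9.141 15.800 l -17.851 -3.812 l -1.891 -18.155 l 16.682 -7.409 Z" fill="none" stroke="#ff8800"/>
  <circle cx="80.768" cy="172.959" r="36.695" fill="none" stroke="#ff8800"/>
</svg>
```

; LightBurn 1.7.01
; GRBL device profile, absolute coords
G21
G90
G0 X118.237 Y169.118
M4 S873
G1 X109.096 Y153.318 F1027
G1 X91.245 Y157.130
G1 X89.354 Y175.285
G1 X106.036 Y182.694
G1 X118.237 Y169.118
M5
G0 X117.463 Y56.573
M4 S873
G1 X106.715 Y82.520 F1027
G1 X80.768 Y93.268
G1 X54.821 Y82.520
G1 X44.073 Y56.573
G1 X54.821 Y30.626
G1 X80.768 Y19.878
G1 X106.715 Y30.626
G1 X117.463 Y56.573
M5

1 u = 1 mm; y_m = 229.532 − y.

[1] `<path>` regular polygon, #ff8800→cut S873 F1027: (118.237,169.118) → (109.096,153.318) → (91.245,157.130) → (89.354,175.285) → (106.036,182.694) → (118.237,169.118) (closed)

[2] `<circle>` circle, #ff8800→cut S873 F1027: (117.463,56.573) → (106.715,82.520) → (80.768,93.268) → (54.821,82.520) → (44.073,56.573) → (54.821,30.626) → (80.768,19.878) → (106.715,30.626) → (117.463,56.573) (closed)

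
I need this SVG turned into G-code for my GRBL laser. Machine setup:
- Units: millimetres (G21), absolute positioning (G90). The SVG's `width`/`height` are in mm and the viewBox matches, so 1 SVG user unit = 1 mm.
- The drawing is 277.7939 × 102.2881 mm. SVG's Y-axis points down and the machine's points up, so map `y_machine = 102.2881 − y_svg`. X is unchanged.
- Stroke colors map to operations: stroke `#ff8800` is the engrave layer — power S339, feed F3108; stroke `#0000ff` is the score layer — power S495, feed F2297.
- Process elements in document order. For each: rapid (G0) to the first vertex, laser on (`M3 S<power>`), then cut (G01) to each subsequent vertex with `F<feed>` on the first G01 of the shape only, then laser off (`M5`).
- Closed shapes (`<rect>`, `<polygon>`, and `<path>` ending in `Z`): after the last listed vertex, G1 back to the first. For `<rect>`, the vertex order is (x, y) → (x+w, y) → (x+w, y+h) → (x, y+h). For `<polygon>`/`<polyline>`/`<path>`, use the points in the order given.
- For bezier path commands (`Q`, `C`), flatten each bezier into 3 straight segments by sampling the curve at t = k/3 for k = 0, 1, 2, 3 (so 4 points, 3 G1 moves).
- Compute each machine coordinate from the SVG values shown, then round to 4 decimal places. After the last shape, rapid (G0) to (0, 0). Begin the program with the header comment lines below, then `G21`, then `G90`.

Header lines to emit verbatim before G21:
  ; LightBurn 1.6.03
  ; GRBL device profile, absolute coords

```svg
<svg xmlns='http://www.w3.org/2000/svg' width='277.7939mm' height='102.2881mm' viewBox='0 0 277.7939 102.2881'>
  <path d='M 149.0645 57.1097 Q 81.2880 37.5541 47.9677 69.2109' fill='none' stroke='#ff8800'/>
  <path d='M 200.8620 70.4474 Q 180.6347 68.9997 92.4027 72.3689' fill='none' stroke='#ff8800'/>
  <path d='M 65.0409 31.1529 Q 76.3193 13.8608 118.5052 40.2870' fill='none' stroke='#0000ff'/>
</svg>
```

Since the viewBox matches the mm dimensions, user units are millimetres directly. The only transform is the Y-flip y_m = 102.2881 − y_svg.

Shape 1 is a quadratic bezier drawn with `<path>`. Its stroke #ff8800 means engrave at S339, F3108. After flipping Y the toolpath is (149.0645,45.1784) → (107.7086,52.5252) → (74.0097,48.4915) → (47.9677,33.0772).

Shape 2 is a quadratic bezier drawn with `<path>`. Its stroke #ff8800 means engrave at S339, F3108. After flipping Y the toolpath is (200.8620,31.8407) → (179.8211,32.2706) → (143.6680,31.6301) → (92.4027,29.9192).

Shape 3 is a quadratic bezier drawn with `<path>`. Its stroke #0000ff means score at S495, F2297. After flipping Y the toolpath is (65.0409,71.1352) → (75.9940,77.8057) → (93.8154,74.7610) → (118.5052,62.0011).

; LightBurn 1.6.03
; GRBL device profile, absolute coords
G21
G90
G0 X149.0645 Y45.1784
M3 S339
G01 X107.7086 Y52.5252 F3108
G01 X74.0097 Y48.4915
G01 X47.9677 Y33.0772
M5
G0 X200.8620 Y31.8407
M3 S339
G01 X179.8211 Y32.2706 F3108
G01 X143.6680 Y31.6301
G01 X92.4027 Y29.9192
M5
G0 X65.0409 Y71.1352
M3 S495
G01 X75.9940 Y77.8057 F2297
G01 X93.8154 Y74.7610
G01 X118.5052 Y62.0011
M5
G0 X0.0000 Y0.0000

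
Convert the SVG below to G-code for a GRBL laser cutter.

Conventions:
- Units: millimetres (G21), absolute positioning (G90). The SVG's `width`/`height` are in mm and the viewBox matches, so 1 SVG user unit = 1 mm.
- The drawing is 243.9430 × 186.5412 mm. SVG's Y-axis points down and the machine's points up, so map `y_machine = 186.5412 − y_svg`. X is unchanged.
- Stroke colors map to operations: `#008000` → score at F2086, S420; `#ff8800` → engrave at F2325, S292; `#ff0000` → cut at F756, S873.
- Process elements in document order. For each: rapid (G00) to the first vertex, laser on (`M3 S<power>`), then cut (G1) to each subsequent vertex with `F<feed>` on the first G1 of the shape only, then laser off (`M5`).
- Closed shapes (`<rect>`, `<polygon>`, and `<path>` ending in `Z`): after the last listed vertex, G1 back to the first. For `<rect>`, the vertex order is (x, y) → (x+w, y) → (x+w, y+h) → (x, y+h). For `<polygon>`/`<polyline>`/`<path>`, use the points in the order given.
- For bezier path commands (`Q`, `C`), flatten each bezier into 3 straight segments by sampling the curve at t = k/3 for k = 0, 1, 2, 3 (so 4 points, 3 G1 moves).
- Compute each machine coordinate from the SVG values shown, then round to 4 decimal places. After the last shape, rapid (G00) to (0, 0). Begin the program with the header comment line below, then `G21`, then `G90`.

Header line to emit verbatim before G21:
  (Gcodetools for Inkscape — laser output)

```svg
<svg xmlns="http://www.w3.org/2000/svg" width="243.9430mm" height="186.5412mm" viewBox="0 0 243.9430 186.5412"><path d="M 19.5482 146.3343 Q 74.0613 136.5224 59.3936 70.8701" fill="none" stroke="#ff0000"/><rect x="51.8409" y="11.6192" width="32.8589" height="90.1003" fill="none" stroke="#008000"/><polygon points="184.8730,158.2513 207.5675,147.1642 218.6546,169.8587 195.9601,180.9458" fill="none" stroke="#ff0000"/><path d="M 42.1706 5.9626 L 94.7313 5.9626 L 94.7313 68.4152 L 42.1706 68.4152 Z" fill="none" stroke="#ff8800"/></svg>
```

Since the viewBox matches the mm dimensions, user units are millimetres directly. The only transform is the Y-flip y_m = 186.5412 − y_svg.

Shape 1 is a quadratic bezier drawn with `<path>`. Its stroke #ff0000 means cut at S873, F756. After flipping Y the toolpath is (19.5482,40.2069) → (48.2035,52.9527) → (61.4853,78.1074) → (59.3936,115.6711).

Shape 2 is a rectangle drawn with `<rect>`. Its stroke #008000 means score at S420, F2086. After flipping Y the toolpath is (51.8409,174.9220) → (84.6998,174.9220) → (84.6998,84.8217) → (51.8409,84.8217) → (51.8409,174.9220), returning to the start.

Shape 3 is a regular polygon drawn with `<polygon>`. Its stroke #ff0000 means cut at S873, F756. After flipping Y the toolpath is (184.8730,28.2899) → (207.5675,39.3770) → (218.6546,16.6825) → (195.9601,5.5954) → (184.8730,28.2899), returning to the start.

Shape 4 is a rectangle drawn with `<path>`. Its stroke #ff8800 means engrave at S292, F2325. After flipping Y the toolpath is (42.1706,180.5786) → (94.7313,180.5786) → (94.7313,118.1260) → (42.1706,118.1260) → (42.1706,180.5786), returning to the start.

(Gcodetools for Inkscape — laser output)
G21
G90
G00 X19.5482 Y40.2069
M3 S873
G1 X48.2035 Y52.9527 F756
G1 X61.4853 Y78.1074
G1 X59.3936 Y115.6711
M5
G00 X51.8409 Y174.9220
M3 S420
G1 X84.6998 Y174.9220 F2086
G1 X84.6998 Y84.8217
G1 X51.8409 Y84.8217
G1 X51.8409 Y174.9220
M5
G00 X184.8730 Y28.2899
M3 S873
G1 X207.5675 Y39.3770 F756
G1 X218.6546 Y16.6825
G1 X195.9601 Y5.5954
G1 X184.8730 Y28.2899
M5
G00 X42.1706 Y180.5786
M3 S292
G1 X94.7313 Y180.5786 F2325
G1 X94.7313 Y118.1260
G1 X42.1706 Y118.1260
G1 X42.1706 Y180.5786
M5
G00 X0.0000 Y0.0000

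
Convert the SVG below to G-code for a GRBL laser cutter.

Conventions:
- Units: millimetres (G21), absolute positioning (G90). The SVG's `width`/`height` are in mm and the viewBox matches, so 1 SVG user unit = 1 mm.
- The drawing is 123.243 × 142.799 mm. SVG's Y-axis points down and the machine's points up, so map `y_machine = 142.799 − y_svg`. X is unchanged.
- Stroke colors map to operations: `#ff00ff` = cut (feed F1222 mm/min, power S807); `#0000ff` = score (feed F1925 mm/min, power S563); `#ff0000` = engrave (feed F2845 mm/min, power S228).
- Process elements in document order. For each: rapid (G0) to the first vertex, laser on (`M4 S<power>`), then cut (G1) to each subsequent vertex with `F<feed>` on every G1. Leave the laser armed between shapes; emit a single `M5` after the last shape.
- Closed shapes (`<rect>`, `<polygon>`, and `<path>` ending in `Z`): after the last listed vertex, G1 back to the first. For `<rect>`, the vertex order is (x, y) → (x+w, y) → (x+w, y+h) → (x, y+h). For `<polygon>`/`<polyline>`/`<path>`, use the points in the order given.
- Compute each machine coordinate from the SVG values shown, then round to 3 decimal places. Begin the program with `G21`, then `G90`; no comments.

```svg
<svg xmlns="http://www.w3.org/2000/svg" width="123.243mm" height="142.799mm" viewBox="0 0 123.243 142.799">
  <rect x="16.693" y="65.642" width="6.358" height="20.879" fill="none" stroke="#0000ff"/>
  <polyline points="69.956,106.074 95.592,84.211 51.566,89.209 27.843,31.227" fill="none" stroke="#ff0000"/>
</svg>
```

G21
G90
G0 X16.693 Y77.157
M4 S563
G1 X23.051 Y77.157 F1925
G1 X23.051 Y56.278 F1925
G1 X16.693 Y56.278 F1925
G1 X16.693 Y77.157 F1925
G0 X69.956 Y36.725
M4 S228
G1 X95.592 Y58.588 F2845
G1 X51.566 Y53.590 F2845
G1 X27.843 Y111.572 F2845
M5

1 u = 1 mm; y_m = 142.799 − y.

[1] `<rect>` rectangle, #0000ff→score S563 F1925: (16.693,77.157) → (23.051,77.157) → (23.051,56.278) → (16.693,56.278) → (16.693,77.157) (closed)

[2] `<polyline>` open polyline, #ff0000→engrave S228 F2845: (69.956,36.725) → (95.592,58.588) → (51.566,53.590) → (27.843,111.572)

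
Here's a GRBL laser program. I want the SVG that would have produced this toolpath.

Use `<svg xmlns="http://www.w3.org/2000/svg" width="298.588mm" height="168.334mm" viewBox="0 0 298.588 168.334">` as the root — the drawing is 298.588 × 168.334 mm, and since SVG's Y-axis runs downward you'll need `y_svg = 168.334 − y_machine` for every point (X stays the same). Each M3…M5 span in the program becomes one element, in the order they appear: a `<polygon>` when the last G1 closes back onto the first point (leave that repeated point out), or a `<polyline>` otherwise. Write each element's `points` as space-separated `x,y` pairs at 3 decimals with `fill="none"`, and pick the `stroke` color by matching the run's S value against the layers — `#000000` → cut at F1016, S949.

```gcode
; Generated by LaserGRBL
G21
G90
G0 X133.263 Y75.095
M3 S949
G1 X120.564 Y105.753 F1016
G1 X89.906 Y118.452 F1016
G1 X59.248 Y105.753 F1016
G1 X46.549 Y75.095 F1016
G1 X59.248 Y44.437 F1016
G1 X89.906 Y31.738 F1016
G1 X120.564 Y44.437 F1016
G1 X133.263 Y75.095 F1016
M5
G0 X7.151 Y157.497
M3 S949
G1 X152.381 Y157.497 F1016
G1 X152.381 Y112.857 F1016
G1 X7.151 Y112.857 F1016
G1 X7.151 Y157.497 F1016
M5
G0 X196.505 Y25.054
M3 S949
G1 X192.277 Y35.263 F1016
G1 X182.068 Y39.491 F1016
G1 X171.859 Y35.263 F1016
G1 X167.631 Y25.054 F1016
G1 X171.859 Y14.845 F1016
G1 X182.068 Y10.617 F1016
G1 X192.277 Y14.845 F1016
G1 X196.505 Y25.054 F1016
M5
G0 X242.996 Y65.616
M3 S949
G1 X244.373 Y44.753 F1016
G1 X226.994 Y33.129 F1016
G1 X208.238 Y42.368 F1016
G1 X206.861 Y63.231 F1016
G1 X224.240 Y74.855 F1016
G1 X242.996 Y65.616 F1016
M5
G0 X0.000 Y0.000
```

<svg xmlns="http://www.w3.org/2000/svg" width="298.588mm" height="168.334mm" viewBox="0 0 298.588 168.334">
  <polygon points="133.263,93.239 120.564,62.581 89.906,49.882 59.248,62.581 46.549,93.239 59.248,123.897 89.906,136.596 120.564,123.897" fill="none" stroke="#000000"/>
  <polygon points="7.151,10.837 152.381,10.837 152.381,55.477 7.151,55.477" fill="none" stroke="#000000"/>
  <polygon points="196.505,143.280 192.277,133.071 182.068,128.843 171.859,133.071 167.631,143.280 171.859,153.489 182.068,157.717 192.277,153.489" fill="none" stroke="#000000"/>
  <polygon points="242.996,102.718 244.373,123.581 226.994,135.205 208.238,125.966 206.861,105.103 224.240,93.479" fill="none" stroke="#000000"/>
</svg>

y_svg = 168.334 − y_m. Every run uses S949, so all elements get stroke `#000000` (cut).

[1] closed run; points: 133.263,93.239 120.564,62.581 89.906,49.882 59.248,62.581 46.549,93.239 59.248,123.897 89.906,136.596 120.564,123.897

[2] closed run; points: 7.151,10.837 152.381,10.837 152.381,55.477 7.151,55.477

[3] closed run; points: 196.505,143.280 192.277,133.071 182.068,128.843 171.859,133.071 167.631,143.280 171.859,153.489 182.068,157.717 192.277,153.489

[4] closed run; points: 242.996,102.718 244.373,123.581 226.994,135.205 208.238,125.966 206.861,105.103 224.240,93.479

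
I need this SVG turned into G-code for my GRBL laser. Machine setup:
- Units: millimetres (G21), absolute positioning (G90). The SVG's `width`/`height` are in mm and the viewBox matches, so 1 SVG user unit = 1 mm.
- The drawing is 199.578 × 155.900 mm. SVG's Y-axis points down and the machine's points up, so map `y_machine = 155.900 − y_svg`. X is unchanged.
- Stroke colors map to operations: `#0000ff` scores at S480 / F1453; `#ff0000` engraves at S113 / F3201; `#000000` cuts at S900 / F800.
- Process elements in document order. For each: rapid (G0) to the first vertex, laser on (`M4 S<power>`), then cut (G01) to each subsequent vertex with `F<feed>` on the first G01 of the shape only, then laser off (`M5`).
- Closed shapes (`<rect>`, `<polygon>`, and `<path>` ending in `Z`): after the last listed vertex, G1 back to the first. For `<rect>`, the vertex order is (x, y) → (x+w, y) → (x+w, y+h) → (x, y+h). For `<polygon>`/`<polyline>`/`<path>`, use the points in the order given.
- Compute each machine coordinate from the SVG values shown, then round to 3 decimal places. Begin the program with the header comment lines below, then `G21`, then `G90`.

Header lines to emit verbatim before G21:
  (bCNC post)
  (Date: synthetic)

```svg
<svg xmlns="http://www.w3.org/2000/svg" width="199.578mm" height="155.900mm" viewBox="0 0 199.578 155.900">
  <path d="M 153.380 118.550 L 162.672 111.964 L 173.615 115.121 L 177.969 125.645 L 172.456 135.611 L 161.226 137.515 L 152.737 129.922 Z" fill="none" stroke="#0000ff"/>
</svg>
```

viewBox `0 0 199.578 155.900` with mm width/height → 1 unit = 1 mm. Flip: y_m = 155.900 − y_svg.

**Shape 1** — `<path>` regular polygon, stroke `#0000ff` → score (S480, F1453). Machine vertices: (153.380,37.350) → (162.672,43.936) → (173.615,40.779) → (177.969,30.255) → (172.456,20.289) → (161.226,18.385) → (152.737,25.978) → (153.380,37.350). Closed: final G1 returns to the first vertex.

(bCNC post)
(Date: synthetic)
G21
G90
G0 X153.380 Y37.350
M4 S480
G01 X162.672 Y43.936 F1453
G01 X173.615 Y40.779
G01 X177.969 Y30.255
G01 X172.456 Y20.289
G01 X161.226 Y18.385
G01 X152.737 Y25.978
G01 X153.380 Y37.350
M5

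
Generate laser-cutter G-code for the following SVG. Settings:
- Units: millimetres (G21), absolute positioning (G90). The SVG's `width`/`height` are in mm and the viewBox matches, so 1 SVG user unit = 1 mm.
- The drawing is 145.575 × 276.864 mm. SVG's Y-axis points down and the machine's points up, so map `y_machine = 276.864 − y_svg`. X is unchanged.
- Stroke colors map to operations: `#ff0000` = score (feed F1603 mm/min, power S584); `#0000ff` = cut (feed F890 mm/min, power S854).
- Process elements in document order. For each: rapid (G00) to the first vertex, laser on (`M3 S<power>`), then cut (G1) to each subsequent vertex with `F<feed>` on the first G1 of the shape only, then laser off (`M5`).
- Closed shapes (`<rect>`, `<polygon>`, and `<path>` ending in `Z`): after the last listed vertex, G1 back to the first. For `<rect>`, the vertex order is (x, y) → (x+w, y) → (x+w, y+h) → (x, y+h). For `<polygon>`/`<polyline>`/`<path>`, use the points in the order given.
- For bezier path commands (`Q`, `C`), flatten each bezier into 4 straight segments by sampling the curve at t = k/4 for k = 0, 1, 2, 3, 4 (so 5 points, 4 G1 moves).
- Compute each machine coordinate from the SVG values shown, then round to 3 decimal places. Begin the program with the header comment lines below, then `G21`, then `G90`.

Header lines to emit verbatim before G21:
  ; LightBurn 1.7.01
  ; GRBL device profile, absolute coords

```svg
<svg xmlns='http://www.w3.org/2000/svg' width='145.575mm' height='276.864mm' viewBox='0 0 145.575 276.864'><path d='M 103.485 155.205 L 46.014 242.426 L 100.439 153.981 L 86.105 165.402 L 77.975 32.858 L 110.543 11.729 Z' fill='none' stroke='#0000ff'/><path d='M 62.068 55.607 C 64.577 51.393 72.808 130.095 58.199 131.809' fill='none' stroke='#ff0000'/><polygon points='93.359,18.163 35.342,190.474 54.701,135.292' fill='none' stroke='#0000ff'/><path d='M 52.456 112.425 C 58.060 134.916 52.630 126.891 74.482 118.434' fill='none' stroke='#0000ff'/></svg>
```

viewBox `0 0 145.575 276.864` with mm width/height → 1 unit = 1 mm. Flip: y_m = 276.864 − y_svg.

**Shape 1** — `<path>` closed polygon, stroke `#0000ff` → cut (S854, F890). Machine vertices: (103.485,121.659) → (46.014,34.438) → (100.439,122.883) → (86.105,111.462) → (77.975,244.006) → (110.543,265.135) → (103.485,121.659). Closed: final G1 returns to the first vertex.

**Shape 2** — `<path>` cubic bezier, stroke `#ff0000` → score (S584, F1603). Control points (SVG): P0=(62.068,55.607), P1=(64.577,51.393), P2=(72.808,130.095), P3=(58.199,131.809); sampled at t=k/4. Machine vertices: (62.068,221.257) → (64.576,211.369) → (66.553,185.379) → (65.320,158.277) → (58.199,145.055). Open path.

**Shape 3** — `<polygon>` closed polygon, stroke `#0000ff` → cut (S854, F890). Machine vertices: (93.359,258.701) → (35.342,86.390) → (54.701,141.572) → (93.359,258.701). Closed: final G1 returns to the first vertex.

**Shape 4** — `<path>` cubic bezier, stroke `#0000ff` → cut (S854, F890). Control points (SVG): P0=(52.456,112.425), P1=(58.060,134.916), P2=(52.630,126.891), P3=(74.482,118.434); sampled at t=k/4. Machine vertices: (52.456,164.439) → (55.189,152.822) → (57.376,149.829) → (62.610,152.638) → (74.482,158.430). Open path.

; LightBurn 1.7.01
; GRBL device profile, absolute coords
G21
G90
G00 X103.485 Y121.659
M3 S854
G1 X46.014 Y34.438 F890
G1 X100.439 Y122.883
G1 X86.105 Y111.462
G1 X77.975 Y244.006
G1 X110.543 Y265.135
G1 X103.485 Y121.659
M5
G00 X62.068 Y221.257
M3 S584
G1 X64.576 Y211.369 F1603
G1 X66.553 Y185.379
G1 X65.320 Y158.277
G1 X58.199 Y145.055
M5
G00 X93.359 Y258.701
M3 S854
G1 X35.342 Y86.390 F890
G1 X54.701 Y141.572
G1 X93.359 Y258.701
M5
G00 X52.456 Y164.439
M3 S854
G1 X55.189 Y152.822 F890
G1 X57.376 Y149.829
G1 X62.610 Y152.638
G1 X74.482 Y158.430
M5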